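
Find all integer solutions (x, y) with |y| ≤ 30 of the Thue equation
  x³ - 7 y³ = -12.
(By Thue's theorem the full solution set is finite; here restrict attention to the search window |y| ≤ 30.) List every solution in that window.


The equation is x³ - 7y³ = -12. For fixed y, x³ = 7·y³ − 12, so a solution requires the RHS to be a perfect cube.
Strategy: iterate y from -30 to 30, compute RHS = 7·y³ − 12, and check whether it is a (positive or negative) perfect cube.
Check small values of y:
  y = 0: RHS = -12 is not a perfect cube.
  y = 1: RHS = -5 is not a perfect cube.
  y = -1: RHS = -19 is not a perfect cube.
  y = 2: RHS = 44 is not a perfect cube.
  y = -2: RHS = -68 is not a perfect cube.
  y = 3: RHS = 177 is not a perfect cube.
  y = -3: RHS = -201 is not a perfect cube.
Continuing the search up to |y| = 30 finds no solutions either.
No (x, y) in the scanned range satisfies the equation.

No integer solutions with |y| ≤ 30.


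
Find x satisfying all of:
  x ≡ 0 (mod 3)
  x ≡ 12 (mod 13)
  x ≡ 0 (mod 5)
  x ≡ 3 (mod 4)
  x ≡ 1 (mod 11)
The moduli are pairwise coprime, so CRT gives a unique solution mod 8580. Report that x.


Product of moduli M = 3 · 13 · 5 · 4 · 11 = 8580.
Merge one congruence at a time:
  Start: x ≡ 0 (mod 3).
  Combine with x ≡ 12 (mod 13); new modulus lcm = 39.
    Write x = 0 + 3·t and substitute into x ≡ 12 (mod 13): 3·t ≡ 12 − 0 = 12 (mod 13).
    The inverse of 3 mod 13 is 9 (since 3·9 = 27 = 2·13 + 1), so t ≡ 9·12 = 108 ≡ 4 (mod 13).
    Then x = 0 + 3·4 = 12, valid modulo lcm(3, 13) = 39: x ≡ 12 (mod 39).
  Combine with x ≡ 0 (mod 5); new modulus lcm = 195.
    Write x = 12 + 39·t and substitute into x ≡ 0 (mod 5): 39·t ≡ 0 − 12 = -12 (mod 5).
    Reduce coefficients mod 5: 4·t ≡ 3 (mod 5).
    The inverse of 4 mod 5 is 4 (since 4·4 = 16 = 3·5 + 1), so t ≡ 4·3 = 12 ≡ 2 (mod 5).
    Then x = 12 + 39·2 = 90, valid modulo lcm(39, 5) = 195: x ≡ 90 (mod 195).
  Combine with x ≡ 3 (mod 4); new modulus lcm = 780.
    Write x = 90 + 195·t and substitute into x ≡ 3 (mod 4): 195·t ≡ 3 − 90 = -87 (mod 4).
    Reduce coefficients mod 4: 3·t ≡ 1 (mod 4).
    The inverse of 3 mod 4 is 3 (since 3·3 = 9 = 2·4 + 1), so t ≡ 3·1 = 3 ≡ 3 (mod 4).
    Then x = 90 + 195·3 = 675, valid modulo lcm(195, 4) = 780: x ≡ 675 (mod 780).
  Combine with x ≡ 1 (mod 11); new modulus lcm = 8580.
    Write x = 675 + 780·t and substitute into x ≡ 1 (mod 11): 780·t ≡ 1 − 675 = -674 (mod 11).
    Reduce coefficients mod 11: 10·t ≡ 8 (mod 11).
    The inverse of 10 mod 11 is 10 (since 10·10 = 100 = 9·11 + 1), so t ≡ 10·8 = 80 ≡ 3 (mod 11).
    Then x = 675 + 780·3 = 3015, valid modulo lcm(780, 11) = 8580: x ≡ 3015 (mod 8580).
Verify against each original: 3015 mod 3 = 0, 3015 mod 13 = 12, 3015 mod 5 = 0, 3015 mod 4 = 3, 3015 mod 11 = 1.

x ≡ 3015 (mod 8580).


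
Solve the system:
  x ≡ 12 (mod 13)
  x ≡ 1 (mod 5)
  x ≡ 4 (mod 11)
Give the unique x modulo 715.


Moduli 13, 5, 11 are pairwise coprime; by CRT there is a unique solution modulo M = 13 · 5 · 11 = 715.
Solve pairwise, accumulating the modulus:
  Start with x ≡ 12 (mod 13).
  Combine with x ≡ 1 (mod 5): since gcd(13, 5) = 1, we get a unique residue mod 65.
    Write x = 12 + 13·t and substitute into x ≡ 1 (mod 5): 13·t ≡ 1 − 12 = -11 (mod 5).
    Reduce coefficients mod 5: 3·t ≡ 4 (mod 5).
    The inverse of 3 mod 5 is 2 (since 3·2 = 6 = 1·5 + 1), so t ≡ 2·4 = 8 ≡ 3 (mod 5).
    Then x = 12 + 13·3 = 51, valid modulo lcm(13, 5) = 65: x ≡ 51 (mod 65).
  Combine with x ≡ 4 (mod 11): since gcd(65, 11) = 1, we get a unique residue mod 715.
    Write x = 51 + 65·t and substitute into x ≡ 4 (mod 11): 65·t ≡ 4 − 51 = -47 (mod 11).
    Reduce coefficients mod 11: 10·t ≡ 8 (mod 11).
    The inverse of 10 mod 11 is 10 (since 10·10 = 100 = 9·11 + 1), so t ≡ 10·8 = 80 ≡ 3 (mod 11).
    Then x = 51 + 65·3 = 246, valid modulo lcm(65, 11) = 715: x ≡ 246 (mod 715).
Verify: 246 mod 13 = 12 ✓, 246 mod 5 = 1 ✓, 246 mod 11 = 4 ✓.

x ≡ 246 (mod 715).


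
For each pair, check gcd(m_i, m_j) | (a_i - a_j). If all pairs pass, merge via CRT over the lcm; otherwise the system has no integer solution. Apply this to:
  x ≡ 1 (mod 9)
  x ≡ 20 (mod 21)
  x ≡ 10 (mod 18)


Moduli 9, 21, 18 are not pairwise coprime, so CRT works modulo lcm(m_i) when all pairwise compatibility conditions hold.
Pairwise compatibility: gcd(m_i, m_j) must divide a_i - a_j for every pair.
Merge one congruence at a time:
  Start: x ≡ 1 (mod 9).
  Combine with x ≡ 20 (mod 21): gcd(9, 21) = 3, and 20 - 1 = 19 is NOT divisible by 3.
    ⇒ system is inconsistent (no integer solution).

No solution (the system is inconsistent).


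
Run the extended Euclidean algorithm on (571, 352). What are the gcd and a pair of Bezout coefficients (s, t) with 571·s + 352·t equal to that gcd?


Euclidean algorithm on (571, 352) — divide until remainder is 0:
  571 = 1 · 352 + 219
  352 = 1 · 219 + 133
  219 = 1 · 133 + 86
  133 = 1 · 86 + 47
  86 = 1 · 47 + 39
  47 = 1 · 39 + 8
  39 = 4 · 8 + 7
  8 = 1 · 7 + 1
  7 = 7 · 1 + 0
gcd(571, 352) = 1.
Track Bezout coefficients alongside the remainders: start with r₀ = 571 = a·1 + b·0 (s = 1, t = 0) and r₁ = 352 = a·0 + b·1 (s = 0, t = 1); each new remainder r_{k+1} = r_{k-1} − q_k·r_k inherits s_{k+1} = s_{k-1} − q_k·s_k, t_{k+1} = t_{k-1} − q_k·t_k, so r_k = a·s_k + b·t_k at every step:
  q = 1: r = 219, s = 1 − 1·0 = 1, t = 0 − 1·1 = -1  (check: 571·1 + 352·(-1) = 219)
  q = 1: r = 133, s = 0 − 1·1 = -1, t = 1 − 1·(-1) = 2  (check: 571·(-1) + 352·2 = 133)
  q = 1: r = 86, s = 1 − 1·(-1) = 2, t = -1 − 1·2 = -3  (check: 571·2 + 352·(-3) = 86)
  q = 1: r = 47, s = -1 − 1·2 = -3, t = 2 − 1·(-3) = 5  (check: 571·(-3) + 352·5 = 47)
  q = 1: r = 39, s = 2 − 1·(-3) = 5, t = -3 − 1·5 = -8  (check: 571·5 + 352·(-8) = 39)
  q = 1: r = 8, s = -3 − 1·5 = -8, t = 5 − 1·(-8) = 13  (check: 571·(-8) + 352·13 = 8)
  q = 4: r = 7, s = 5 − 4·(-8) = 37, t = -8 − 4·13 = -60  (check: 571·37 + 352·(-60) = 7)
  q = 1: r = 1, s = -8 − 1·37 = -45, t = 13 − 1·(-60) = 73  (check: 571·(-45) + 352·73 = 1)
The row with r = 1 (the gcd) gives the Bezout coefficients s = -45, t = 73.
Result: 571 · (-45) + 352 · (73) = 1.

gcd(571, 352) = 1; s = -45, t = 73 (check: 571·(-45) + 352·73 = 1).


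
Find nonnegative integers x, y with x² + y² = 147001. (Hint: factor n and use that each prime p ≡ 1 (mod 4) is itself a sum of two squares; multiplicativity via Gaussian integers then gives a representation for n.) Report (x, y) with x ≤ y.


Step 1: Factor n = 147001 = 29 · 37 · 137.
Step 2: Check the mod-4 condition on each prime factor: 29 ≡ 1 (mod 4), exponent 1; 37 ≡ 1 (mod 4), exponent 1; 137 ≡ 1 (mod 4), exponent 1.
All primes ≡ 3 (mod 4) appear to even exponent (or don't appear), so by the two-squares theorem n IS expressible as a sum of two squares.
Step 3: Build a representation. Here n = 29 · 37 · 137 is a product of primes ≡ 1 (mod 4). Each prime p ≡ 1 (mod 4) is itself a sum of two squares; find a² by testing p − a² for a perfect square:
  29: 29 − 1² = 28, 29 − 2² = 25 = 5² ⇒ 29 = 2² + 5².
  37: 37 − 1² = 36 = 6² ⇒ 37 = 1² + 6².
  137: 137 − 1² = 136, 137 − 2² = 133, 137 − 3² = 128, 137 − 4² = 121 = 11² ⇒ 137 = 4² + 11².
  Combine using the Brahmagupta–Fibonacci identity (a² + b²)(c² + d²) = (ac − bd)² + (ad + bc)² = (ac + bd)² + (ad − bc)²:
  29 · 37 = 1073: from (2² + 5²)(1² + 6²), take (2·1 − 5·6, 2·6 + 5·1) = (2 − 30, 12 + 5) = (-28, 17); dropping signs (only squares matter) gives (28, 17); check 28² + 17² = 784 + 289 = 1073 ✓.
  1073 · 137 = 147001: from (28² + 17²)(4² + 11²), take (28·4 − 17·11, 28·11 + 17·4) = (112 − 187, 308 + 68) = (-75, 376); dropping signs (only squares matter) gives (75, 376); check 75² + 376² = 5625 + 141376 = 147001 ✓.
Step 4: Order so x ≤ y and verify: 75² + 376² = 5625 + 141376 = 147001 = n. ✓

n = 147001 = 75² + 376² (one valid representation with x ≤ y).


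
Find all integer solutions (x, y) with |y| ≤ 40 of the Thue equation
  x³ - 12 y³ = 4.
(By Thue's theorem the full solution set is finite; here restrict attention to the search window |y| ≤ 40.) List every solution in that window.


The equation is x³ - 12y³ = 4. For fixed y, x³ = 12·y³ + 4, so a solution requires the RHS to be a perfect cube.
Strategy: iterate y from -40 to 40, compute RHS = 12·y³ + 4, and check whether it is a (positive or negative) perfect cube.
Check small values of y:
  y = 0: RHS = 4 is not a perfect cube.
  y = 1: RHS = 16 is not a perfect cube.
  y = -1: RHS = -8 = (-2)³ ⇒ x = -2 works.
  y = 2: RHS = 100 is not a perfect cube.
  y = -2: RHS = -92 is not a perfect cube.
  y = 3: RHS = 328 is not a perfect cube.
  y = -3: RHS = -320 is not a perfect cube.
Continuing the search up to |y| = 40 finds no further solutions beyond those listed.
Collected solutions: (-2, -1).

Solutions (with |y| ≤ 40): (-2, -1).


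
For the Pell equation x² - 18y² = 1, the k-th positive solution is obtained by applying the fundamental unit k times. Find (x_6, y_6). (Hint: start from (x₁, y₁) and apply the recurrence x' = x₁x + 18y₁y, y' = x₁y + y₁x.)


Step 1: Find the fundamental solution (x₁, y₁) of x² - 18y² = 1.
  Expand √18 as a continued fraction. a₀ = ⌊√18⌋ = 4; iterate m_{k+1} = d_k·a_k − m_k, d_{k+1} = (18 − m_{k+1}²)/d_k, a_{k+1} = ⌊(a₀ + m_{k+1})/d_{k+1}⌋ (starting m₀ = 0, d₀ = 1), with convergents p_k = a_k·p_{k-1} + p_{k-2}, q_k = a_k·q_{k-1} + q_{k-2} (p₋₁ = 1, q₋₁ = 0):
  k = 0: a₀ = 4; p₀/q₀ = 4/1; p₀² − 18·q₀² = 16 − 18 = -2.
  k = 1: m = 4, d = 2, a = ⌊(4 + 4)/2⌋ = 4; p/q = (4·4 + 1)/(4·1 + 0) = 17/4; p² − 18·q² = 289 − 288 = 1.
  The first convergent with p² − 18·q² = 1 gives the fundamental solution (x₁, y₁) = (17, 4).
Step 2: Apply the recurrence (x_{n+1}, y_{n+1}) = (x₁x_n + 18y₁y_n, x₁y_n + y₁x_n) repeatedly.
  From (x_1, y_1) = (17, 4): x_2 = 17·17 + 18·4·4 = 577; y_2 = 17·4 + 4·17 = 136.
  From (x_2, y_2) = (577, 136): x_3 = 17·577 + 18·4·136 = 19601; y_3 = 17·136 + 4·577 = 4620.
  From (x_3, y_3) = (19601, 4620): x_4 = 17·19601 + 18·4·4620 = 665857; y_4 = 17·4620 + 4·19601 = 156944.
  From (x_4, y_4) = (665857, 156944): x_5 = 17·665857 + 18·4·156944 = 22619537; y_5 = 17·156944 + 4·665857 = 5331476.
  From (x_5, y_5) = (22619537, 5331476): x_6 = 17·22619537 + 18·4·5331476 = 768398401; y_6 = 17·5331476 + 4·22619537 = 181113240.
Step 3: Verify x_6² - 18·y_6² = 590436102659356801 - 590436102659356800 = 1 (should be 1). ✓

(x_1, y_1) = (17, 4); (x_6, y_6) = (768398401, 181113240).


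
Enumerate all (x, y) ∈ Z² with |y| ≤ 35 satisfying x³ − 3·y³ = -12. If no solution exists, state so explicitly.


The equation is x³ - 3y³ = -12. For fixed y, x³ = 3·y³ − 12, so a solution requires the RHS to be a perfect cube.
Strategy: iterate y from -35 to 35, compute RHS = 3·y³ − 12, and check whether it is a (positive or negative) perfect cube.
Check small values of y:
  y = 0: RHS = -12 is not a perfect cube.
  y = 1: RHS = -9 is not a perfect cube.
  y = -1: RHS = -15 is not a perfect cube.
  y = 2: RHS = 12 is not a perfect cube.
  y = -2: RHS = -36 is not a perfect cube.
  y = 3: RHS = 69 is not a perfect cube.
  y = -3: RHS = -93 is not a perfect cube.
Continuing the search up to |y| = 35 finds no solutions either.
No (x, y) in the scanned range satisfies the equation.

No integer solutions with |y| ≤ 35.


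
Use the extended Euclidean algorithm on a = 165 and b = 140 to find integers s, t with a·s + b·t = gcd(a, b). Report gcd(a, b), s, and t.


Euclidean algorithm on (165, 140) — divide until remainder is 0:
  165 = 1 · 140 + 25
  140 = 5 · 25 + 15
  25 = 1 · 15 + 10
  15 = 1 · 10 + 5
  10 = 2 · 5 + 0
gcd(165, 140) = 5.
Track Bezout coefficients alongside the remainders: start with r₀ = 165 = a·1 + b·0 (s = 1, t = 0) and r₁ = 140 = a·0 + b·1 (s = 0, t = 1); each new remainder r_{k+1} = r_{k-1} − q_k·r_k inherits s_{k+1} = s_{k-1} − q_k·s_k, t_{k+1} = t_{k-1} − q_k·t_k, so r_k = a·s_k + b·t_k at every step:
  q = 1: r = 25, s = 1 − 1·0 = 1, t = 0 − 1·1 = -1  (check: 165·1 + 140·(-1) = 25)
  q = 5: r = 15, s = 0 − 5·1 = -5, t = 1 − 5·(-1) = 6  (check: 165·(-5) + 140·6 = 15)
  q = 1: r = 10, s = 1 − 1·(-5) = 6, t = -1 − 1·6 = -7  (check: 165·6 + 140·(-7) = 10)
  q = 1: r = 5, s = -5 − 1·6 = -11, t = 6 − 1·(-7) = 13  (check: 165·(-11) + 140·13 = 5)
The row with r = 5 (the gcd) gives the Bezout coefficients s = -11, t = 13.
Result: 165 · (-11) + 140 · (13) = 5.

gcd(165, 140) = 5; s = -11, t = 13 (check: 165·(-11) + 140·13 = 5).


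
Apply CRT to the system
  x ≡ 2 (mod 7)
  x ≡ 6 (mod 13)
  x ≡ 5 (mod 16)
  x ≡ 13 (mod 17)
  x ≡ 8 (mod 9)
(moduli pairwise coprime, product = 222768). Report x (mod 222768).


Product of moduli M = 7 · 13 · 16 · 17 · 9 = 222768.
Merge one congruence at a time:
  Start: x ≡ 2 (mod 7).
  Combine with x ≡ 6 (mod 13); new modulus lcm = 91.
    Write x = 2 + 7·t and substitute into x ≡ 6 (mod 13): 7·t ≡ 6 − 2 = 4 (mod 13).
    The inverse of 7 mod 13 is 2 (since 7·2 = 14 = 1·13 + 1), so t ≡ 2·4 = 8 ≡ 8 (mod 13).
    Then x = 2 + 7·8 = 58, valid modulo lcm(7, 13) = 91: x ≡ 58 (mod 91).
  Combine with x ≡ 5 (mod 16); new modulus lcm = 1456.
    Write x = 58 + 91·t and substitute into x ≡ 5 (mod 16): 91·t ≡ 5 − 58 = -53 (mod 16).
    Reduce coefficients mod 16: 11·t ≡ 11 (mod 16).
    The inverse of 11 mod 16 is 3 (since 11·3 = 33 = 2·16 + 1), so t ≡ 3·11 = 33 ≡ 1 (mod 16).
    Then x = 58 + 91·1 = 149, valid modulo lcm(91, 16) = 1456: x ≡ 149 (mod 1456).
  Combine with x ≡ 13 (mod 17); new modulus lcm = 24752.
    Write x = 149 + 1456·t and substitute into x ≡ 13 (mod 17): 1456·t ≡ 13 − 149 = -136 (mod 17).
    Reduce coefficients mod 17: 11·t ≡ 0 (mod 17).
    The inverse of 11 mod 17 is 14 (since 11·14 = 154 = 9·17 + 1), so t ≡ 14·0 = 0 ≡ 0 (mod 17).
    Then x = 149 + 1456·0 = 149, valid modulo lcm(1456, 17) = 24752: x ≡ 149 (mod 24752).
  Combine with x ≡ 8 (mod 9); new modulus lcm = 222768.
    Write x = 149 + 24752·t and substitute into x ≡ 8 (mod 9): 24752·t ≡ 8 − 149 = -141 (mod 9).
    Reduce coefficients mod 9: 2·t ≡ 3 (mod 9).
    The inverse of 2 mod 9 is 5 (since 2·5 = 10 = 1·9 + 1), so t ≡ 5·3 = 15 ≡ 6 (mod 9).
    Then x = 149 + 24752·6 = 148661, valid modulo lcm(24752, 9) = 222768: x ≡ 148661 (mod 222768).
Verify against each original: 148661 mod 7 = 2, 148661 mod 13 = 6, 148661 mod 16 = 5, 148661 mod 17 = 13, 148661 mod 9 = 8.

x ≡ 148661 (mod 222768).


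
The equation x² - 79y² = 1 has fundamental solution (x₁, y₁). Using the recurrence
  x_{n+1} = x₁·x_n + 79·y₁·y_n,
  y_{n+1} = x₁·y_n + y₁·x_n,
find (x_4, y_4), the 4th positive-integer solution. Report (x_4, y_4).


Step 1: Find the fundamental solution (x₁, y₁) of x² - 79y² = 1.
  Expand √79 as a continued fraction. a₀ = ⌊√79⌋ = 8; iterate m_{k+1} = d_k·a_k − m_k, d_{k+1} = (79 − m_{k+1}²)/d_k, a_{k+1} = ⌊(a₀ + m_{k+1})/d_{k+1}⌋ (starting m₀ = 0, d₀ = 1), with convergents p_k = a_k·p_{k-1} + p_{k-2}, q_k = a_k·q_{k-1} + q_{k-2} (p₋₁ = 1, q₋₁ = 0):
  k = 0: a₀ = 8; p₀/q₀ = 8/1; p₀² − 79·q₀² = 64 − 79 = -15.
  k = 1: m = 8, d = 15, a = ⌊(8 + 8)/15⌋ = 1; p/q = (1·8 + 1)/(1·1 + 0) = 9/1; p² − 79·q² = 81 − 79 = 2.
  k = 2: m = 7, d = 2, a = ⌊(8 + 7)/2⌋ = 7; p/q = (7·9 + 8)/(7·1 + 1) = 71/8; p² − 79·q² = 5041 − 5056 = -15.
  k = 3: m = 7, d = 15, a = ⌊(8 + 7)/15⌋ = 1; p/q = (1·71 + 9)/(1·8 + 1) = 80/9; p² − 79·q² = 6400 − 6399 = 1.
  The first convergent with p² − 79·q² = 1 gives the fundamental solution (x₁, y₁) = (80, 9).
Step 2: Apply the recurrence (x_{n+1}, y_{n+1}) = (x₁x_n + 79y₁y_n, x₁y_n + y₁x_n) repeatedly.
  From (x_1, y_1) = (80, 9): x_2 = 80·80 + 79·9·9 = 12799; y_2 = 80·9 + 9·80 = 1440.
  From (x_2, y_2) = (12799, 1440): x_3 = 80·12799 + 79·9·1440 = 2047760; y_3 = 80·1440 + 9·12799 = 230391.
  From (x_3, y_3) = (2047760, 230391): x_4 = 80·2047760 + 79·9·230391 = 327628801; y_4 = 80·230391 + 9·2047760 = 36861120.
Step 3: Verify x_4² - 79·y_4² = 107340631244697601 - 107340631244697600 = 1 (should be 1). ✓

(x_1, y_1) = (80, 9); (x_4, y_4) = (327628801, 36861120).


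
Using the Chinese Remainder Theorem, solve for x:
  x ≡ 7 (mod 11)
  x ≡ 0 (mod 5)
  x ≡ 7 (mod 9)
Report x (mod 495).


Moduli 11, 5, 9 are pairwise coprime; by CRT there is a unique solution modulo M = 11 · 5 · 9 = 495.
Solve pairwise, accumulating the modulus:
  Start with x ≡ 7 (mod 11).
  Combine with x ≡ 0 (mod 5): since gcd(11, 5) = 1, we get a unique residue mod 55.
    Write x = 7 + 11·t and substitute into x ≡ 0 (mod 5): 11·t ≡ 0 − 7 = -7 (mod 5).
    Reduce coefficients mod 5: 1·t ≡ 3 (mod 5).
    So t ≡ 3 (mod 5).
    Then x = 7 + 11·3 = 40, valid modulo lcm(11, 5) = 55: x ≡ 40 (mod 55).
  Combine with x ≡ 7 (mod 9): since gcd(55, 9) = 1, we get a unique residue mod 495.
    Write x = 40 + 55·t and substitute into x ≡ 7 (mod 9): 55·t ≡ 7 − 40 = -33 (mod 9).
    Reduce coefficients mod 9: 1·t ≡ 3 (mod 9).
    So t ≡ 3 (mod 9).
    Then x = 40 + 55·3 = 205, valid modulo lcm(55, 9) = 495: x ≡ 205 (mod 495).
Verify: 205 mod 11 = 7 ✓, 205 mod 5 = 0 ✓, 205 mod 9 = 7 ✓.

x ≡ 205 (mod 495).


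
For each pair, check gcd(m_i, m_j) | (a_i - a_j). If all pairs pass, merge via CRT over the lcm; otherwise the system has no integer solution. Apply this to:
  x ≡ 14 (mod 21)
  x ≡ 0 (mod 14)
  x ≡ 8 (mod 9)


Moduli 21, 14, 9 are not pairwise coprime, so CRT works modulo lcm(m_i) when all pairwise compatibility conditions hold.
Pairwise compatibility: gcd(m_i, m_j) must divide a_i - a_j for every pair.
Merge one congruence at a time:
  Start: x ≡ 14 (mod 21).
  Combine with x ≡ 0 (mod 14): gcd(21, 14) = 7; 0 - 14 = -14, which IS divisible by 7, so compatible.
    Write x = 14 + 21·t and substitute into x ≡ 0 (mod 14): 21·t ≡ 0 − 14 = -14 (mod 14).
    Divide the congruence (and modulus) by g = 7: 3·t ≡ -2 (mod 2).
    Reduce coefficients mod 2: 1·t ≡ 0 (mod 2).
    So t ≡ 0 (mod 2).
    Then x = 14 + 21·0 = 14, valid modulo lcm(21, 14) = 42: x ≡ 14 (mod 42).
  Combine with x ≡ 8 (mod 9): gcd(42, 9) = 3; 8 - 14 = -6, which IS divisible by 3, so compatible.
    Write x = 14 + 42·t and substitute into x ≡ 8 (mod 9): 42·t ≡ 8 − 14 = -6 (mod 9).
    Divide the congruence (and modulus) by g = 3: 14·t ≡ -2 (mod 3).
    Reduce coefficients mod 3: 2·t ≡ 1 (mod 3).
    The inverse of 2 mod 3 is 2 (since 2·2 = 4 = 1·3 + 1), so t ≡ 2·1 = 2 ≡ 2 (mod 3).
    Then x = 14 + 42·2 = 98, valid modulo lcm(42, 9) = 126: x ≡ 98 (mod 126).
Verify: 98 mod 21 = 14, 98 mod 14 = 0, 98 mod 9 = 8.

x ≡ 98 (mod 126).


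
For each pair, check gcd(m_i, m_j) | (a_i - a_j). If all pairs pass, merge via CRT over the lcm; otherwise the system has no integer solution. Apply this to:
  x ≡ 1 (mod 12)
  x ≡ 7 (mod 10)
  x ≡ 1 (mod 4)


Moduli 12, 10, 4 are not pairwise coprime, so CRT works modulo lcm(m_i) when all pairwise compatibility conditions hold.
Pairwise compatibility: gcd(m_i, m_j) must divide a_i - a_j for every pair.
Merge one congruence at a time:
  Start: x ≡ 1 (mod 12).
  Combine with x ≡ 7 (mod 10): gcd(12, 10) = 2; 7 - 1 = 6, which IS divisible by 2, so compatible.
    Write x = 1 + 12·t and substitute into x ≡ 7 (mod 10): 12·t ≡ 7 − 1 = 6 (mod 10).
    Divide the congruence (and modulus) by g = 2: 6·t ≡ 3 (mod 5).
    Reduce coefficients mod 5: 1·t ≡ 3 (mod 5).
    So t ≡ 3 (mod 5).
    Then x = 1 + 12·3 = 37, valid modulo lcm(12, 10) = 60: x ≡ 37 (mod 60).
  Combine with x ≡ 1 (mod 4): gcd(60, 4) = 4; 1 - 37 = -36, which IS divisible by 4, so compatible.
    Write x = 37 + 60·t and substitute into x ≡ 1 (mod 4): 60·t ≡ 1 − 37 = -36 (mod 4).
    Divide the congruence (and modulus) by g = 4: 15·t ≡ -9 (mod 1).
    Modulo 1 every t works; take t = 0.
    Then x = 37 + 60·0 = 37, valid modulo lcm(60, 4) = 60: x ≡ 37 (mod 60).
Verify: 37 mod 12 = 1, 37 mod 10 = 7, 37 mod 4 = 1.

x ≡ 37 (mod 60).


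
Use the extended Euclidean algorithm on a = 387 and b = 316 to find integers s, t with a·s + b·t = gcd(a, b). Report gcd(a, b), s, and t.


Euclidean algorithm on (387, 316) — divide until remainder is 0:
  387 = 1 · 316 + 71
  316 = 4 · 71 + 32
  71 = 2 · 32 + 7
  32 = 4 · 7 + 4
  7 = 1 · 4 + 3
  4 = 1 · 3 + 1
  3 = 3 · 1 + 0
gcd(387, 316) = 1.
Track Bezout coefficients alongside the remainders: start with r₀ = 387 = a·1 + b·0 (s = 1, t = 0) and r₁ = 316 = a·0 + b·1 (s = 0, t = 1); each new remainder r_{k+1} = r_{k-1} − q_k·r_k inherits s_{k+1} = s_{k-1} − q_k·s_k, t_{k+1} = t_{k-1} − q_k·t_k, so r_k = a·s_k + b·t_k at every step:
  q = 1: r = 71, s = 1 − 1·0 = 1, t = 0 − 1·1 = -1  (check: 387·1 + 316·(-1) = 71)
  q = 4: r = 32, s = 0 − 4·1 = -4, t = 1 − 4·(-1) = 5  (check: 387·(-4) + 316·5 = 32)
  q = 2: r = 7, s = 1 − 2·(-4) = 9, t = -1 − 2·5 = -11  (check: 387·9 + 316·(-11) = 7)
  q = 4: r = 4, s = -4 − 4·9 = -40, t = 5 − 4·(-11) = 49  (check: 387·(-40) + 316·49 = 4)
  q = 1: r = 3, s = 9 − 1·(-40) = 49, t = -11 − 1·49 = -60  (check: 387·49 + 316·(-60) = 3)
  q = 1: r = 1, s = -40 − 1·49 = -89, t = 49 − 1·(-60) = 109  (check: 387·(-89) + 316·109 = 1)
The row with r = 1 (the gcd) gives the Bezout coefficients s = -89, t = 109.
Result: 387 · (-89) + 316 · (109) = 1.

gcd(387, 316) = 1; s = -89, t = 109 (check: 387·(-89) + 316·109 = 1).


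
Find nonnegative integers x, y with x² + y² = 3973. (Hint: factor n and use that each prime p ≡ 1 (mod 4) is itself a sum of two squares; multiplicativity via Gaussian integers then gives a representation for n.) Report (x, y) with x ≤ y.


Step 1: Factor n = 3973 = 29 · 137.
Step 2: Check the mod-4 condition on each prime factor: 29 ≡ 1 (mod 4), exponent 1; 137 ≡ 1 (mod 4), exponent 1.
All primes ≡ 3 (mod 4) appear to even exponent (or don't appear), so by the two-squares theorem n IS expressible as a sum of two squares.
Step 3: Build a representation. Here n = 29 · 137 is a product of primes ≡ 1 (mod 4). Each prime p ≡ 1 (mod 4) is itself a sum of two squares; find a² by testing p − a² for a perfect square:
  29: 29 − 1² = 28, 29 − 2² = 25 = 5² ⇒ 29 = 2² + 5².
  137: 137 − 1² = 136, 137 − 2² = 133, 137 − 3² = 128, 137 − 4² = 121 = 11² ⇒ 137 = 4² + 11².
  Combine using the Brahmagupta–Fibonacci identity (a² + b²)(c² + d²) = (ac − bd)² + (ad + bc)² = (ac + bd)² + (ad − bc)²:
  29 · 137 = 3973: from (2² + 5²)(4² + 11²), take (2·4 − 5·11, 2·11 + 5·4) = (8 − 55, 22 + 20) = (-47, 42); dropping signs (only squares matter) gives (47, 42); check 47² + 42² = 2209 + 1764 = 3973 ✓.
Step 4: Order so x ≤ y and verify: 42² + 47² = 1764 + 2209 = 3973 = n. ✓

n = 3973 = 42² + 47² (one valid representation with x ≤ y).


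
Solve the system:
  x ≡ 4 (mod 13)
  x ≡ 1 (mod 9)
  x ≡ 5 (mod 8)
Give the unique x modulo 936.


Moduli 13, 9, 8 are pairwise coprime; by CRT there is a unique solution modulo M = 13 · 9 · 8 = 936.
Solve pairwise, accumulating the modulus:
  Start with x ≡ 4 (mod 13).
  Combine with x ≡ 1 (mod 9): since gcd(13, 9) = 1, we get a unique residue mod 117.
    Write x = 4 + 13·t and substitute into x ≡ 1 (mod 9): 13·t ≡ 1 − 4 = -3 (mod 9).
    Reduce coefficients mod 9: 4·t ≡ 6 (mod 9).
    The inverse of 4 mod 9 is 7 (since 4·7 = 28 = 3·9 + 1), so t ≡ 7·6 = 42 ≡ 6 (mod 9).
    Then x = 4 + 13·6 = 82, valid modulo lcm(13, 9) = 117: x ≡ 82 (mod 117).
  Combine with x ≡ 5 (mod 8): since gcd(117, 8) = 1, we get a unique residue mod 936.
    Write x = 82 + 117·t and substitute into x ≡ 5 (mod 8): 117·t ≡ 5 − 82 = -77 (mod 8).
    Reduce coefficients mod 8: 5·t ≡ 3 (mod 8).
    The inverse of 5 mod 8 is 5 (since 5·5 = 25 = 3·8 + 1), so t ≡ 5·3 = 15 ≡ 7 (mod 8).
    Then x = 82 + 117·7 = 901, valid modulo lcm(117, 8) = 936: x ≡ 901 (mod 936).
Verify: 901 mod 13 = 4 ✓, 901 mod 9 = 1 ✓, 901 mod 8 = 5 ✓.

x ≡ 901 (mod 936).


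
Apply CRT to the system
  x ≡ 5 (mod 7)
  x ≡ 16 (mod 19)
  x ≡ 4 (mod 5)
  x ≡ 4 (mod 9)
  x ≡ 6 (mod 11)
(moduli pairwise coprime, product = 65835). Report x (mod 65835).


Product of moduli M = 7 · 19 · 5 · 9 · 11 = 65835.
Merge one congruence at a time:
  Start: x ≡ 5 (mod 7).
  Combine with x ≡ 16 (mod 19); new modulus lcm = 133.
    Write x = 5 + 7·t and substitute into x ≡ 16 (mod 19): 7·t ≡ 16 − 5 = 11 (mod 19).
    The inverse of 7 mod 19 is 11 (since 7·11 = 77 = 4·19 + 1), so t ≡ 11·11 = 121 ≡ 7 (mod 19).
    Then x = 5 + 7·7 = 54, valid modulo lcm(7, 19) = 133: x ≡ 54 (mod 133).
  Combine with x ≡ 4 (mod 5); new modulus lcm = 665.
    Write x = 54 + 133·t and substitute into x ≡ 4 (mod 5): 133·t ≡ 4 − 54 = -50 (mod 5).
    Reduce coefficients mod 5: 3·t ≡ 0 (mod 5).
    The inverse of 3 mod 5 is 2 (since 3·2 = 6 = 1·5 + 1), so t ≡ 2·0 = 0 ≡ 0 (mod 5).
    Then x = 54 + 133·0 = 54, valid modulo lcm(133, 5) = 665: x ≡ 54 (mod 665).
  Combine with x ≡ 4 (mod 9); new modulus lcm = 5985.
    Write x = 54 + 665·t and substitute into x ≡ 4 (mod 9): 665·t ≡ 4 − 54 = -50 (mod 9).
    Reduce coefficients mod 9: 8·t ≡ 4 (mod 9).
    The inverse of 8 mod 9 is 8 (since 8·8 = 64 = 7·9 + 1), so t ≡ 8·4 = 32 ≡ 5 (mod 9).
    Then x = 54 + 665·5 = 3379, valid modulo lcm(665, 9) = 5985: x ≡ 3379 (mod 5985).
  Combine with x ≡ 6 (mod 11); new modulus lcm = 65835.
    Write x = 3379 + 5985·t and substitute into x ≡ 6 (mod 11): 5985·t ≡ 6 − 3379 = -3373 (mod 11).
    Reduce coefficients mod 11: 1·t ≡ 4 (mod 11).
    So t ≡ 4 (mod 11).
    Then x = 3379 + 5985·4 = 27319, valid modulo lcm(5985, 11) = 65835: x ≡ 27319 (mod 65835).
Verify against each original: 27319 mod 7 = 5, 27319 mod 19 = 16, 27319 mod 5 = 4, 27319 mod 9 = 4, 27319 mod 11 = 6.

x ≡ 27319 (mod 65835).


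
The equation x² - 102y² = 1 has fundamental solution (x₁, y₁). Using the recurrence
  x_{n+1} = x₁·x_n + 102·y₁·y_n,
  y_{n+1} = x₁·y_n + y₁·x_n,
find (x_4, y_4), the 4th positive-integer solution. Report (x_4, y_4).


Step 1: Find the fundamental solution (x₁, y₁) of x² - 102y² = 1.
  Expand √102 as a continued fraction. a₀ = ⌊√102⌋ = 10; iterate m_{k+1} = d_k·a_k − m_k, d_{k+1} = (102 − m_{k+1}²)/d_k, a_{k+1} = ⌊(a₀ + m_{k+1})/d_{k+1}⌋ (starting m₀ = 0, d₀ = 1), with convergents p_k = a_k·p_{k-1} + p_{k-2}, q_k = a_k·q_{k-1} + q_{k-2} (p₋₁ = 1, q₋₁ = 0):
  k = 0: a₀ = 10; p₀/q₀ = 10/1; p₀² − 102·q₀² = 100 − 102 = -2.
  k = 1: m = 10, d = 2, a = ⌊(10 + 10)/2⌋ = 10; p/q = (10·10 + 1)/(10·1 + 0) = 101/10; p² − 102·q² = 10201 − 10200 = 1.
  The first convergent with p² − 102·q² = 1 gives the fundamental solution (x₁, y₁) = (101, 10).
Step 2: Apply the recurrence (x_{n+1}, y_{n+1}) = (x₁x_n + 102y₁y_n, x₁y_n + y₁x_n) repeatedly.
  From (x_1, y_1) = (101, 10): x_2 = 101·101 + 102·10·10 = 20401; y_2 = 101·10 + 10·101 = 2020.
  From (x_2, y_2) = (20401, 2020): x_3 = 101·20401 + 102·10·2020 = 4120901; y_3 = 101·2020 + 10·20401 = 408030.
  From (x_3, y_3) = (4120901, 408030): x_4 = 101·4120901 + 102·10·408030 = 832401601; y_4 = 101·408030 + 10·4120901 = 82420040.
Step 3: Verify x_4² - 102·y_4² = 692892425347363201 - 692892425347363200 = 1 (should be 1). ✓

(x_1, y_1) = (101, 10); (x_4, y_4) = (832401601, 82420040).


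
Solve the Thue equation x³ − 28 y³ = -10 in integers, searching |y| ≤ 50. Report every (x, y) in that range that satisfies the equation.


The equation is x³ - 28y³ = -10. For fixed y, x³ = 28·y³ − 10, so a solution requires the RHS to be a perfect cube.
Strategy: iterate y from -50 to 50, compute RHS = 28·y³ − 10, and check whether it is a (positive or negative) perfect cube.
Check small values of y:
  y = 0: RHS = -10 is not a perfect cube.
  y = 1: RHS = 18 is not a perfect cube.
  y = -1: RHS = -38 is not a perfect cube.
  y = 2: RHS = 214 is not a perfect cube.
  y = -2: RHS = -234 is not a perfect cube.
  y = 3: RHS = 746 is not a perfect cube.
  y = -3: RHS = -766 is not a perfect cube.
Continuing the search up to |y| = 50 finds no solutions either.
No (x, y) in the scanned range satisfies the equation.

No integer solutions with |y| ≤ 50.


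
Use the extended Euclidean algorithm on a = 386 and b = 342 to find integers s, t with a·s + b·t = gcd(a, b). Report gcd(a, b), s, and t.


Euclidean algorithm on (386, 342) — divide until remainder is 0:
  386 = 1 · 342 + 44
  342 = 7 · 44 + 34
  44 = 1 · 34 + 10
  34 = 3 · 10 + 4
  10 = 2 · 4 + 2
  4 = 2 · 2 + 0
gcd(386, 342) = 2.
Track Bezout coefficients alongside the remainders: start with r₀ = 386 = a·1 + b·0 (s = 1, t = 0) and r₁ = 342 = a·0 + b·1 (s = 0, t = 1); each new remainder r_{k+1} = r_{k-1} − q_k·r_k inherits s_{k+1} = s_{k-1} − q_k·s_k, t_{k+1} = t_{k-1} − q_k·t_k, so r_k = a·s_k + b·t_k at every step:
  q = 1: r = 44, s = 1 − 1·0 = 1, t = 0 − 1·1 = -1  (check: 386·1 + 342·(-1) = 44)
  q = 7: r = 34, s = 0 − 7·1 = -7, t = 1 − 7·(-1) = 8  (check: 386·(-7) + 342·8 = 34)
  q = 1: r = 10, s = 1 − 1·(-7) = 8, t = -1 − 1·8 = -9  (check: 386·8 + 342·(-9) = 10)
  q = 3: r = 4, s = -7 − 3·8 = -31, t = 8 − 3·(-9) = 35  (check: 386·(-31) + 342·35 = 4)
  q = 2: r = 2, s = 8 − 2·(-31) = 70, t = -9 − 2·35 = -79  (check: 386·70 + 342·(-79) = 2)
The row with r = 2 (the gcd) gives the Bezout coefficients s = 70, t = -79.
Result: 386 · (70) + 342 · (-79) = 2.

gcd(386, 342) = 2; s = 70, t = -79 (check: 386·70 + 342·(-79) = 2).


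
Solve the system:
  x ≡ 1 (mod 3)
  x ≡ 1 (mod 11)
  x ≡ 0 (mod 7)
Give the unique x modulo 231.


Moduli 3, 11, 7 are pairwise coprime; by CRT there is a unique solution modulo M = 3 · 11 · 7 = 231.
Solve pairwise, accumulating the modulus:
  Start with x ≡ 1 (mod 3).
  Combine with x ≡ 1 (mod 11): since gcd(3, 11) = 1, we get a unique residue mod 33.
    Write x = 1 + 3·t and substitute into x ≡ 1 (mod 11): 3·t ≡ 1 − 1 = 0 (mod 11).
    The inverse of 3 mod 11 is 4 (since 3·4 = 12 = 1·11 + 1), so t ≡ 4·0 = 0 ≡ 0 (mod 11).
    Then x = 1 + 3·0 = 1, valid modulo lcm(3, 11) = 33: x ≡ 1 (mod 33).
  Combine with x ≡ 0 (mod 7): since gcd(33, 7) = 1, we get a unique residue mod 231.
    Write x = 1 + 33·t and substitute into x ≡ 0 (mod 7): 33·t ≡ 0 − 1 = -1 (mod 7).
    Reduce coefficients mod 7: 5·t ≡ 6 (mod 7).
    The inverse of 5 mod 7 is 3 (since 5·3 = 15 = 2·7 + 1), so t ≡ 3·6 = 18 ≡ 4 (mod 7).
    Then x = 1 + 33·4 = 133, valid modulo lcm(33, 7) = 231: x ≡ 133 (mod 231).
Verify: 133 mod 3 = 1 ✓, 133 mod 11 = 1 ✓, 133 mod 7 = 0 ✓.

x ≡ 133 (mod 231).


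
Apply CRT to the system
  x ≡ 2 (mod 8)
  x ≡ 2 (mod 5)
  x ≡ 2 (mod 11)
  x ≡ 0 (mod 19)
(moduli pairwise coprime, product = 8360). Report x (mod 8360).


Product of moduli M = 8 · 5 · 11 · 19 = 8360.
Merge one congruence at a time:
  Start: x ≡ 2 (mod 8).
  Combine with x ≡ 2 (mod 5); new modulus lcm = 40.
    Write x = 2 + 8·t and substitute into x ≡ 2 (mod 5): 8·t ≡ 2 − 2 = 0 (mod 5).
    Reduce coefficients mod 5: 3·t ≡ 0 (mod 5).
    The inverse of 3 mod 5 is 2 (since 3·2 = 6 = 1·5 + 1), so t ≡ 2·0 = 0 ≡ 0 (mod 5).
    Then x = 2 + 8·0 = 2, valid modulo lcm(8, 5) = 40: x ≡ 2 (mod 40).
  Combine with x ≡ 2 (mod 11); new modulus lcm = 440.
    Write x = 2 + 40·t and substitute into x ≡ 2 (mod 11): 40·t ≡ 2 − 2 = 0 (mod 11).
    Reduce coefficients mod 11: 7·t ≡ 0 (mod 11).
    The inverse of 7 mod 11 is 8 (since 7·8 = 56 = 5·11 + 1), so t ≡ 8·0 = 0 ≡ 0 (mod 11).
    Then x = 2 + 40·0 = 2, valid modulo lcm(40, 11) = 440: x ≡ 2 (mod 440).
  Combine with x ≡ 0 (mod 19); new modulus lcm = 8360.
    Write x = 2 + 440·t and substitute into x ≡ 0 (mod 19): 440·t ≡ 0 − 2 = -2 (mod 19).
    Reduce coefficients mod 19: 3·t ≡ 17 (mod 19).
    The inverse of 3 mod 19 is 13 (since 3·13 = 39 = 2·19 + 1), so t ≡ 13·17 = 221 ≡ 12 (mod 19).
    Then x = 2 + 440·12 = 5282, valid modulo lcm(440, 19) = 8360: x ≡ 5282 (mod 8360).
Verify against each original: 5282 mod 8 = 2, 5282 mod 5 = 2, 5282 mod 11 = 2, 5282 mod 19 = 0.

x ≡ 5282 (mod 8360).


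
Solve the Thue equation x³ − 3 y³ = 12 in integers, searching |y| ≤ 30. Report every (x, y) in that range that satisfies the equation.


The equation is x³ - 3y³ = 12. For fixed y, x³ = 3·y³ + 12, so a solution requires the RHS to be a perfect cube.
Strategy: iterate y from -30 to 30, compute RHS = 3·y³ + 12, and check whether it is a (positive or negative) perfect cube.
Check small values of y:
  y = 0: RHS = 12 is not a perfect cube.
  y = 1: RHS = 15 is not a perfect cube.
  y = -1: RHS = 9 is not a perfect cube.
  y = 2: RHS = 36 is not a perfect cube.
  y = -2: RHS = -12 is not a perfect cube.
  y = 3: RHS = 93 is not a perfect cube.
  y = -3: RHS = -69 is not a perfect cube.
Continuing the search up to |y| = 30 finds no solutions either.
No (x, y) in the scanned range satisfies the equation.

No integer solutions with |y| ≤ 30.


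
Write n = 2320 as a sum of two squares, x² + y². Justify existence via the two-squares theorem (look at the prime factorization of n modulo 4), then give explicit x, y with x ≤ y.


Step 1: Factor n = 2320 = 2^4 · 5 · 29.
Step 2: Check the mod-4 condition on each prime factor: 2 = 2 (special); 5 ≡ 1 (mod 4), exponent 1; 29 ≡ 1 (mod 4), exponent 1.
All primes ≡ 3 (mod 4) appear to even exponent (or don't appear), so by the two-squares theorem n IS expressible as a sum of two squares.
Step 3: Build a representation. Group n = k² · m with k = 4 and m = 5 · 29 = 145 (a product of primes ≡ 1 (mod 4)); a representation of m scales to one of n via (k·x)² + (k·y)² = k²(x² + y²). Each prime p ≡ 1 (mod 4) is itself a sum of two squares; find a² by testing p − a² for a perfect square:
  5: 5 − 1² = 4 = 2² ⇒ 5 = 1² + 2².
  29: 29 − 1² = 28, 29 − 2² = 25 = 5² ⇒ 29 = 2² + 5².
  Combine using the Brahmagupta–Fibonacci identity (a² + b²)(c² + d²) = (ac − bd)² + (ad + bc)² = (ac + bd)² + (ad − bc)²:
  5 · 29 = 145: from (1² + 2²)(2² + 5²), take (1·2 − 2·5, 1·5 + 2·2) = (2 − 10, 5 + 4) = (-8, 9); dropping signs (only squares matter) gives (8, 9); check 8² + 9² = 64 + 81 = 145 ✓.
  Scale by k = 4: (4·8, 4·9) = (32, 36).
Step 4: Order so x ≤ y and verify: 32² + 36² = 1024 + 1296 = 2320 = n. ✓

n = 2320 = 32² + 36² (one valid representation with x ≤ y).


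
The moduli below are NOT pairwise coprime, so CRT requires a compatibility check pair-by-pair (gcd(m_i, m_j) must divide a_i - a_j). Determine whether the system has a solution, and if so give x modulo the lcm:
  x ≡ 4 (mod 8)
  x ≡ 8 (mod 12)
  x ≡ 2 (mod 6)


Moduli 8, 12, 6 are not pairwise coprime, so CRT works modulo lcm(m_i) when all pairwise compatibility conditions hold.
Pairwise compatibility: gcd(m_i, m_j) must divide a_i - a_j for every pair.
Merge one congruence at a time:
  Start: x ≡ 4 (mod 8).
  Combine with x ≡ 8 (mod 12): gcd(8, 12) = 4; 8 - 4 = 4, which IS divisible by 4, so compatible.
    Write x = 4 + 8·t and substitute into x ≡ 8 (mod 12): 8·t ≡ 8 − 4 = 4 (mod 12).
    Divide the congruence (and modulus) by g = 4: 2·t ≡ 1 (mod 3).
    The inverse of 2 mod 3 is 2 (since 2·2 = 4 = 1·3 + 1), so t ≡ 2·1 = 2 ≡ 2 (mod 3).
    Then x = 4 + 8·2 = 20, valid modulo lcm(8, 12) = 24: x ≡ 20 (mod 24).
  Combine with x ≡ 2 (mod 6): gcd(24, 6) = 6; 2 - 20 = -18, which IS divisible by 6, so compatible.
    Write x = 20 + 24·t and substitute into x ≡ 2 (mod 6): 24·t ≡ 2 − 20 = -18 (mod 6).
    Divide the congruence (and modulus) by g = 6: 4·t ≡ -3 (mod 1).
    Modulo 1 every t works; take t = 0.
    Then x = 20 + 24·0 = 20, valid modulo lcm(24, 6) = 24: x ≡ 20 (mod 24).
Verify: 20 mod 8 = 4, 20 mod 12 = 8, 20 mod 6 = 2.

x ≡ 20 (mod 24).


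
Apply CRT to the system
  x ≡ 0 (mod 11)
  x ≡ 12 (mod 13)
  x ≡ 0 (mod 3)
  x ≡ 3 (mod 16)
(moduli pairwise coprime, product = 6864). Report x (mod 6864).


Product of moduli M = 11 · 13 · 3 · 16 = 6864.
Merge one congruence at a time:
  Start: x ≡ 0 (mod 11).
  Combine with x ≡ 12 (mod 13); new modulus lcm = 143.
    Write x = 0 + 11·t and substitute into x ≡ 12 (mod 13): 11·t ≡ 12 − 0 = 12 (mod 13).
    The inverse of 11 mod 13 is 6 (since 11·6 = 66 = 5·13 + 1), so t ≡ 6·12 = 72 ≡ 7 (mod 13).
    Then x = 0 + 11·7 = 77, valid modulo lcm(11, 13) = 143: x ≡ 77 (mod 143).
  Combine with x ≡ 0 (mod 3); new modulus lcm = 429.
    Write x = 77 + 143·t and substitute into x ≡ 0 (mod 3): 143·t ≡ 0 − 77 = -77 (mod 3).
    Reduce coefficients mod 3: 2·t ≡ 1 (mod 3).
    The inverse of 2 mod 3 is 2 (since 2·2 = 4 = 1·3 + 1), so t ≡ 2·1 = 2 ≡ 2 (mod 3).
    Then x = 77 + 143·2 = 363, valid modulo lcm(143, 3) = 429: x ≡ 363 (mod 429).
  Combine with x ≡ 3 (mod 16); new modulus lcm = 6864.
    Write x = 363 + 429·t and substitute into x ≡ 3 (mod 16): 429·t ≡ 3 − 363 = -360 (mod 16).
    Reduce coefficients mod 16: 13·t ≡ 8 (mod 16).
    The inverse of 13 mod 16 is 5 (since 13·5 = 65 = 4·16 + 1), so t ≡ 5·8 = 40 ≡ 8 (mod 16).
    Then x = 363 + 429·8 = 3795, valid modulo lcm(429, 16) = 6864: x ≡ 3795 (mod 6864).
Verify against each original: 3795 mod 11 = 0, 3795 mod 13 = 12, 3795 mod 3 = 0, 3795 mod 16 = 3.

x ≡ 3795 (mod 6864).


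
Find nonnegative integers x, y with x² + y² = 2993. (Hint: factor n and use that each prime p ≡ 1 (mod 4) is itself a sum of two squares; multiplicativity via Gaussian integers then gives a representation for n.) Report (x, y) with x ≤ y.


Step 1: Factor n = 2993 = 41 · 73.
Step 2: Check the mod-4 condition on each prime factor: 41 ≡ 1 (mod 4), exponent 1; 73 ≡ 1 (mod 4), exponent 1.
All primes ≡ 3 (mod 4) appear to even exponent (or don't appear), so by the two-squares theorem n IS expressible as a sum of two squares.
Step 3: Build a representation. Here n = 41 · 73 is a product of primes ≡ 1 (mod 4). Each prime p ≡ 1 (mod 4) is itself a sum of two squares; find a² by testing p − a² for a perfect square:
  41: 41 − 1² = 40, 41 − 2² = 37, 41 − 3² = 32, 41 − 4² = 25 = 5² ⇒ 41 = 4² + 5².
  73: 73 − 1² = 72, 73 − 2² = 69, 73 − 3² = 64 = 8² ⇒ 73 = 3² + 8².
  Combine using the Brahmagupta–Fibonacci identity (a² + b²)(c² + d²) = (ac − bd)² + (ad + bc)² = (ac + bd)² + (ad − bc)²:
  41 · 73 = 2993: from (4² + 5²)(3² + 8²), take (4·3 − 5·8, 4·8 + 5·3) = (12 − 40, 32 + 15) = (-28, 47); dropping signs (only squares matter) gives (28, 47); check 28² + 47² = 784 + 2209 = 2993 ✓.
Step 4: Order so x ≤ y and verify: 28² + 47² = 784 + 2209 = 2993 = n. ✓

n = 2993 = 28² + 47² (one valid representation with x ≤ y).


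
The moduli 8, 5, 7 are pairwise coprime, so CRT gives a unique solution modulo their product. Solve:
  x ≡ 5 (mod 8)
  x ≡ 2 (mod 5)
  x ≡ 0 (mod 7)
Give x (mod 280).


Moduli 8, 5, 7 are pairwise coprime; by CRT there is a unique solution modulo M = 8 · 5 · 7 = 280.
Solve pairwise, accumulating the modulus:
  Start with x ≡ 5 (mod 8).
  Combine with x ≡ 2 (mod 5): since gcd(8, 5) = 1, we get a unique residue mod 40.
    Write x = 5 + 8·t and substitute into x ≡ 2 (mod 5): 8·t ≡ 2 − 5 = -3 (mod 5).
    Reduce coefficients mod 5: 3·t ≡ 2 (mod 5).
    The inverse of 3 mod 5 is 2 (since 3·2 = 6 = 1·5 + 1), so t ≡ 2·2 = 4 ≡ 4 (mod 5).
    Then x = 5 + 8·4 = 37, valid modulo lcm(8, 5) = 40: x ≡ 37 (mod 40).
  Combine with x ≡ 0 (mod 7): since gcd(40, 7) = 1, we get a unique residue mod 280.
    Write x = 37 + 40·t and substitute into x ≡ 0 (mod 7): 40·t ≡ 0 − 37 = -37 (mod 7).
    Reduce coefficients mod 7: 5·t ≡ 5 (mod 7).
    The inverse of 5 mod 7 is 3 (since 5·3 = 15 = 2·7 + 1), so t ≡ 3·5 = 15 ≡ 1 (mod 7).
    Then x = 37 + 40·1 = 77, valid modulo lcm(40, 7) = 280: x ≡ 77 (mod 280).
Verify: 77 mod 8 = 5 ✓, 77 mod 5 = 2 ✓, 77 mod 7 = 0 ✓.

x ≡ 77 (mod 280).
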